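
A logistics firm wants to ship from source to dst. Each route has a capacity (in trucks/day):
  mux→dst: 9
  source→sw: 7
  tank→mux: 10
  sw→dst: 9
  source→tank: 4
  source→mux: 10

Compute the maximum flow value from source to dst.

16

Augment source→sw→dst: bottleneck 7. Total 7.
Augment source→mux→dst: bottleneck 9. Total 16.
No augmenting path remains in the residual graph.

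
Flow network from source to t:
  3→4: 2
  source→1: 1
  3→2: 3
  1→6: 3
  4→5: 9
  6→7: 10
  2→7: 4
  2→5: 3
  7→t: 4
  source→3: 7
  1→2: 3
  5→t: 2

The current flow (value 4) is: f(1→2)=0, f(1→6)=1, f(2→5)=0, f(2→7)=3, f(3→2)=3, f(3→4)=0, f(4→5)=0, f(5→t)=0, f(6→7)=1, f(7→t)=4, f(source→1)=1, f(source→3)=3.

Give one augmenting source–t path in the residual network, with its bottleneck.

source→3→4→5→t, bottleneck 2

Residual along source→3→4→5→t: source→3: 4, 3→4: 2, 4→5: 9, 5→t: 2.
Bottleneck = min = 2.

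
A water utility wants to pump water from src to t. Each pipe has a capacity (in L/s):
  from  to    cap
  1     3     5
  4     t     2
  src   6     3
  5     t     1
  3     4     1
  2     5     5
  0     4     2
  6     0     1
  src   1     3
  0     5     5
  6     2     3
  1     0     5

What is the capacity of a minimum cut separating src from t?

Max flow = 3 (via 3 augmenting paths).
In the residual at optimum, the set reachable from src is {0, 1, 2, 3, 4, 5, 6, src}.
Cut edges: 4→t (cap 2), 5→t (cap 1). Sum = 3.

3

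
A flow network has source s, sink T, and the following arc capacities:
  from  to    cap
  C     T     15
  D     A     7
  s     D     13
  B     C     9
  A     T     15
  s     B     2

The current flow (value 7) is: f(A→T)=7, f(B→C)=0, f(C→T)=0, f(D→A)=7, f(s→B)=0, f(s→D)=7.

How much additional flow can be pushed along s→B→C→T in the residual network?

Residual capacities along the path: s→B: 2, B→C: 9, C→T: 15.
Minimum is 2.

2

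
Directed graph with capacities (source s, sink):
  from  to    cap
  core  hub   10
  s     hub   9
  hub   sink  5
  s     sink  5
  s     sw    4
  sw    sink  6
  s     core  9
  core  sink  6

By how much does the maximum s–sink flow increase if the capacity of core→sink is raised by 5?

Original max flow = 20.
After raising cap(core→sink), augmenting paths through that edge carry 3 more units.
New max flow = 23. Increase = 3.

3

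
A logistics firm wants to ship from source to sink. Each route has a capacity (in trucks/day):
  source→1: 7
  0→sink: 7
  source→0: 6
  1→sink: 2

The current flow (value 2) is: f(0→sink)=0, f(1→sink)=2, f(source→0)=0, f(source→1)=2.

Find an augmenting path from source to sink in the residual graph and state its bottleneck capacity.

source→0→sink, bottleneck 6

Residual along source→0→sink: source→0: 6, 0→sink: 7.
Bottleneck = min = 6.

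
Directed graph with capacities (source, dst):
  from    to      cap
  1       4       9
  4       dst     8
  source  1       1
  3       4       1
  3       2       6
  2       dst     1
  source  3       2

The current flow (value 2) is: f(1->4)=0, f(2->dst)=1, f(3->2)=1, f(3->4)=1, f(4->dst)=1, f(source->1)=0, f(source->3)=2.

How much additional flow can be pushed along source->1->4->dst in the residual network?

1

Residual capacities along the path: source->1: 1, 1->4: 9, 4->dst: 7.
Minimum is 1.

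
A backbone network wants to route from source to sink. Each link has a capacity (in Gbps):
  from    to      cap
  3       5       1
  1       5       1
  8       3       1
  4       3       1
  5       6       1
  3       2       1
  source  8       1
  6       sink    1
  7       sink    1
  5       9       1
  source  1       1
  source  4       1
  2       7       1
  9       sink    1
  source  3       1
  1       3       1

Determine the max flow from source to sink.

Augment source->1->5->6->sink: bottleneck 1. Total 1.
Augment source->3->2->7->sink: bottleneck 1. Total 2.
Augment source->4->3->5->9->sink: bottleneck 1. Total 3.
No augmenting path remains in the residual graph.

3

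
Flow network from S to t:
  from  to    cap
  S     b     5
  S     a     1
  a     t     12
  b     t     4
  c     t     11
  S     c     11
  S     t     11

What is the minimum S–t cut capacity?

27

Max flow = 27 (via 4 augmenting paths).
In the residual at optimum, the set reachable from S is {S, b}.
Cut edges: S→c (cap 11), S→a (cap 1), S→t (cap 11), b→t (cap 4). Sum = 27.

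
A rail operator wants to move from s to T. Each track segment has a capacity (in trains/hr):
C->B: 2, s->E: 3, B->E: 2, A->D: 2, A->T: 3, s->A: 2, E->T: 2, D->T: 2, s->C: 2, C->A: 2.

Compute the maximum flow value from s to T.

Augment s->A->T: bottleneck 2. Total 2.
Augment s->E->T: bottleneck 2. Total 4.
Augment s->C->A->T: bottleneck 1. Total 5.
Augment s->C->A->D->T: bottleneck 1. Total 6.
No augmenting path remains in the residual graph.

6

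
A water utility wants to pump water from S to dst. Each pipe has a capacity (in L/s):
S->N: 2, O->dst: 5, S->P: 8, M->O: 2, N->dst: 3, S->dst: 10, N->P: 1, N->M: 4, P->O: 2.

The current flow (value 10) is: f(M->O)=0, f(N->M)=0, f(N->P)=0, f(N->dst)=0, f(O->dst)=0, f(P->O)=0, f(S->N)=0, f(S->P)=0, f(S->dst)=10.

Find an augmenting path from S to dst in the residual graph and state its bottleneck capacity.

Residual along S->N->dst: S->N: 2, N->dst: 3.
Bottleneck = min = 2.

S->N->dst, bottleneck 2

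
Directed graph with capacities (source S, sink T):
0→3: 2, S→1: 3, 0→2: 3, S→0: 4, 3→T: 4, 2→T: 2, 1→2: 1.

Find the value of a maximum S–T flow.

Augment S→1→2→T: bottleneck 1. Total 1.
Augment S→0→2→T: bottleneck 1. Total 2.
Augment S→0→3→T: bottleneck 2. Total 4.
No augmenting path remains in the residual graph.

4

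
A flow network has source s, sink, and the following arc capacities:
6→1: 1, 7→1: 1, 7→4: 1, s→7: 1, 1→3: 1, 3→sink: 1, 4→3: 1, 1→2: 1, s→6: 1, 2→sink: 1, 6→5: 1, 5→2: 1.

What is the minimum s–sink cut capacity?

2

Max flow = 2 (via 2 augmenting paths).
In the residual at optimum, the set reachable from s is {s}.
Cut edges: s→6 (cap 1), s→7 (cap 1). Sum = 2.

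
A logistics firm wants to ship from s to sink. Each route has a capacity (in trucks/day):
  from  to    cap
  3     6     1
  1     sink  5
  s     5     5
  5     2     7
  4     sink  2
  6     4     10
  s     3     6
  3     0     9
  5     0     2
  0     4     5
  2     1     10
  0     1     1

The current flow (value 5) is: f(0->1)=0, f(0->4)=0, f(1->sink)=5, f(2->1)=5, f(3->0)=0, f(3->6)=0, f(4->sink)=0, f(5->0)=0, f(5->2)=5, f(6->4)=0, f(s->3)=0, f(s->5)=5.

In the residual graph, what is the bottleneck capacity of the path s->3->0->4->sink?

Residual capacities along the path: s->3: 6, 3->0: 9, 0->4: 5, 4->sink: 2.
Minimum is 2.

2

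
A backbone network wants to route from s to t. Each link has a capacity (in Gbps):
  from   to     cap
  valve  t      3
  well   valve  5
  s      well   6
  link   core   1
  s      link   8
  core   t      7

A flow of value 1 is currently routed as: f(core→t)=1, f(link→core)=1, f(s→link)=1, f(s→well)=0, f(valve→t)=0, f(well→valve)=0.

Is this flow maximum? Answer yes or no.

Residual path s→well→valve→t has bottleneck 3 > 0.
Pushing 3 along it raises the flow to 4, so the given flow is not maximum.

No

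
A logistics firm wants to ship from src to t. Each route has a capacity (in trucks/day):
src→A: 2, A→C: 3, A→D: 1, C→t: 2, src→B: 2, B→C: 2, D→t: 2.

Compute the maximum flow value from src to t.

3

Augment src→B→C→t: bottleneck 2. Total 2.
Augment src→A→D→t: bottleneck 1. Total 3.
No augmenting path remains in the residual graph.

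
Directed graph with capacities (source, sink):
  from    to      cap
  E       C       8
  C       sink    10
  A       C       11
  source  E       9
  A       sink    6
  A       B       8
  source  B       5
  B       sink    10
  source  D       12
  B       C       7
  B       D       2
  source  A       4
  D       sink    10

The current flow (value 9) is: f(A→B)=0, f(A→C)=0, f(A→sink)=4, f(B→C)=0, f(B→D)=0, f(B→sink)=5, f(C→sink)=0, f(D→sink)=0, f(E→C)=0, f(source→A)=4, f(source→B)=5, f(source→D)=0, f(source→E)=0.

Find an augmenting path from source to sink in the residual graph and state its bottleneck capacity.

Residual along source→D→sink: source→D: 12, D→sink: 10.
Bottleneck = min = 10.

source→D→sink, bottleneck 10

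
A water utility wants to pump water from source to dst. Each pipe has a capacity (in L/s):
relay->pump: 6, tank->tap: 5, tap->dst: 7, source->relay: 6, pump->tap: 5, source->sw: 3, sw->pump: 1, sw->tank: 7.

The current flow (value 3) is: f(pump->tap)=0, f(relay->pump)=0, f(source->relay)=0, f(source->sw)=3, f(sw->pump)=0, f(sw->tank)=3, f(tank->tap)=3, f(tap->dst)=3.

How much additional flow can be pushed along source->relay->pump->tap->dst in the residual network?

4

Residual capacities along the path: source->relay: 6, relay->pump: 6, pump->tap: 5, tap->dst: 4.
Minimum is 4.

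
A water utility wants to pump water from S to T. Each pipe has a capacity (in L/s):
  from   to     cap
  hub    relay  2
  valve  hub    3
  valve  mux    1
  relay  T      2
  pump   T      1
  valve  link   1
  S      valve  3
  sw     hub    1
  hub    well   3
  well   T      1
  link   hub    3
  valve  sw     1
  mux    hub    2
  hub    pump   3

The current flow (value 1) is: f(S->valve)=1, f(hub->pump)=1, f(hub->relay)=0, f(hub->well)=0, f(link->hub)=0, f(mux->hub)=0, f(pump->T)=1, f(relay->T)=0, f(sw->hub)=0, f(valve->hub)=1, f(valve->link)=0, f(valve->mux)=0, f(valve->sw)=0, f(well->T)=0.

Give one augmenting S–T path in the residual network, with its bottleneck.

Residual along S->valve->hub->relay->T: S->valve: 2, valve->hub: 2, hub->relay: 2, relay->T: 2.
Bottleneck = min = 2.

S->valve->hub->relay->T, bottleneck 2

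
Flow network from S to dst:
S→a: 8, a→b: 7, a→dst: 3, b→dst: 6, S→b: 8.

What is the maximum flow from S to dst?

Augment S→a→dst: bottleneck 3. Total 3.
Augment S→b→dst: bottleneck 6. Total 9.
No augmenting path remains in the residual graph.

9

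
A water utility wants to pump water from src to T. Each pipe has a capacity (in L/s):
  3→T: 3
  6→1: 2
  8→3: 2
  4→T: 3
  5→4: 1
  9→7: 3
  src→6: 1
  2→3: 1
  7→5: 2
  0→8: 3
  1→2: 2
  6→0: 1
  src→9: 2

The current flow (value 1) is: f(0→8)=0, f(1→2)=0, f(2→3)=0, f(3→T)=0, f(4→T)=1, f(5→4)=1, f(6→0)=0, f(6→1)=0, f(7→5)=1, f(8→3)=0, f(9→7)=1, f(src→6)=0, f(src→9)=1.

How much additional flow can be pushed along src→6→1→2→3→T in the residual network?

1

Residual capacities along the path: src→6: 1, 6→1: 2, 1→2: 2, 2→3: 1, 3→T: 3.
Minimum is 1.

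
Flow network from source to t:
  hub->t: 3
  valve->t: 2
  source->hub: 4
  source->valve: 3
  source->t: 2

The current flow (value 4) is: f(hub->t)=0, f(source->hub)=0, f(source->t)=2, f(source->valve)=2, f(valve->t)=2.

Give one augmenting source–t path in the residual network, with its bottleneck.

Residual along source->hub->t: source->hub: 4, hub->t: 3.
Bottleneck = min = 3.

source->hub->t, bottleneck 3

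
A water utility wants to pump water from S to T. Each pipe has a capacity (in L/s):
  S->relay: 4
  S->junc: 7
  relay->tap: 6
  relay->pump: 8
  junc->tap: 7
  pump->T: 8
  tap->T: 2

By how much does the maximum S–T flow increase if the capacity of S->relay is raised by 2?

2

Original max flow = 6.
After raising cap(S->relay), augmenting paths through that edge carry 2 more units.
New max flow = 8. Increase = 2.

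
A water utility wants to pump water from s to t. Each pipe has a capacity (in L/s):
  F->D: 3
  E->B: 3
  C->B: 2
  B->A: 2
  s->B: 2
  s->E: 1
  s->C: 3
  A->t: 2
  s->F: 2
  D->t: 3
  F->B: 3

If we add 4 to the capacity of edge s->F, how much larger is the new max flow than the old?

Original max flow = 4.
After raising cap(s->F), augmenting paths through that edge carry 1 more unit.
New max flow = 5. Increase = 1.

1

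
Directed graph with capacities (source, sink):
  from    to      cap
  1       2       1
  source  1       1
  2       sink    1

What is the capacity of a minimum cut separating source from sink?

1

Max flow = 1 (via 1 augmenting path).
In the residual at optimum, the set reachable from source is {source}.
Cut edges: source→1 (cap 1). Sum = 1.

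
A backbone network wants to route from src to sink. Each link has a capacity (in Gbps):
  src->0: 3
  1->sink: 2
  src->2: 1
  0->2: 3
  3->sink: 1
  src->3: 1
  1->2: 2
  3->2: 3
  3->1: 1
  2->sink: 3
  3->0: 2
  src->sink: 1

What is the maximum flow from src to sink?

5

Augment src->sink: bottleneck 1. Total 1.
Augment src->3->sink: bottleneck 1. Total 2.
Augment src->2->sink: bottleneck 1. Total 3.
Augment src->0->2->sink: bottleneck 2. Total 5.
No augmenting path remains in the residual graph.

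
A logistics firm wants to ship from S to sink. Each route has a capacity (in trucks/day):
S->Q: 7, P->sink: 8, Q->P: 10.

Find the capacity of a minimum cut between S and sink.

7

Max flow = 7 (via 1 augmenting path).
In the residual at optimum, the set reachable from S is {S}.
Cut edges: S->Q (cap 7). Sum = 7.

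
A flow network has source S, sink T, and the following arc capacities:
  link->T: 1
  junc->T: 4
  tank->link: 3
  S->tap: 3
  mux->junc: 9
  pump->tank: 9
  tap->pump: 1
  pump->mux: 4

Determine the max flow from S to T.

Augment S->tap->pump->tank->link->T: bottleneck 1. Total 1.
No augmenting path remains in the residual graph.

1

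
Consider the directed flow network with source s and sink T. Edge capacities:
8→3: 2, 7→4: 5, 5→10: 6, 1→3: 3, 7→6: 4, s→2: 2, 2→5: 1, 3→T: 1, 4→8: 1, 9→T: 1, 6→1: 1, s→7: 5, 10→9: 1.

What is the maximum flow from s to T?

Augment s→2→5→10→9→T: bottleneck 1. Total 1.
Augment s→7→6→1→3→T: bottleneck 1. Total 2.
No augmenting path remains in the residual graph.

2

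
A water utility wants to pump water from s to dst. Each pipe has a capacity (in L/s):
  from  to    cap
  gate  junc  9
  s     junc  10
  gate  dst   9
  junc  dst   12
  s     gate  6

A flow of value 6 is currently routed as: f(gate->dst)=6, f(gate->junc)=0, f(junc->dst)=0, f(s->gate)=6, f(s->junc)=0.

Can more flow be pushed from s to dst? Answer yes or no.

Residual path s->junc->dst has bottleneck 10 > 0.
Pushing 10 along it raises the flow to 16, so the given flow is not maximum.

Yes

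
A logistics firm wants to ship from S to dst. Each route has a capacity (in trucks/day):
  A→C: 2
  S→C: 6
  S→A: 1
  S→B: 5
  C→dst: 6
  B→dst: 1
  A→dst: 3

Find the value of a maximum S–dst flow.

8

Augment S→B→dst: bottleneck 1. Total 1.
Augment S→A→dst: bottleneck 1. Total 2.
Augment S→C→dst: bottleneck 6. Total 8.
No augmenting path remains in the residual graph.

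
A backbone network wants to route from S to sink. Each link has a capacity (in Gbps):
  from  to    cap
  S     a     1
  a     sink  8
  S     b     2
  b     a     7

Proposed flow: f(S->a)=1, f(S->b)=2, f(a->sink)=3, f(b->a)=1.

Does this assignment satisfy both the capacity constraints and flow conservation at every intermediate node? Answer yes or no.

Conservation fails at b: inflow 2 ≠ outflow 1.

No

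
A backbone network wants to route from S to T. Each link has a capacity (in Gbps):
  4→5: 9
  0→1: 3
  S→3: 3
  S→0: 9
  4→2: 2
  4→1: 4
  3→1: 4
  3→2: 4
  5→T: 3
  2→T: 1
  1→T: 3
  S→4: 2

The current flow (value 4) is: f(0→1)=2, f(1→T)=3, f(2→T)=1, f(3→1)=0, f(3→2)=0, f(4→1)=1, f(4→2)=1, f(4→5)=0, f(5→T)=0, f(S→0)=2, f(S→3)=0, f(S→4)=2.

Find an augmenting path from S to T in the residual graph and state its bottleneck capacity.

Residual along S→0→1→4→5→T: S→0: 7, 0→1: 1, 1→4: 1 (reverse), 4→5: 9, 5→T: 3.
Bottleneck = min = 1.

S→0→1→4→5→T, bottleneck 1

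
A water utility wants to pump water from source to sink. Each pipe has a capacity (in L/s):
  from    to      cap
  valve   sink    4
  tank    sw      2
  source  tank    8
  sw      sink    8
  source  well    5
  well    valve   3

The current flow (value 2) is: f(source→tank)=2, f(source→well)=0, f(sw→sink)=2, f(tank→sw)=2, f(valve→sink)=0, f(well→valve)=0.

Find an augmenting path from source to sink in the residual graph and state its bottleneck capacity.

source→well→valve→sink, bottleneck 3

Residual along source→well→valve→sink: source→well: 5, well→valve: 3, valve→sink: 4.
Bottleneck = min = 3.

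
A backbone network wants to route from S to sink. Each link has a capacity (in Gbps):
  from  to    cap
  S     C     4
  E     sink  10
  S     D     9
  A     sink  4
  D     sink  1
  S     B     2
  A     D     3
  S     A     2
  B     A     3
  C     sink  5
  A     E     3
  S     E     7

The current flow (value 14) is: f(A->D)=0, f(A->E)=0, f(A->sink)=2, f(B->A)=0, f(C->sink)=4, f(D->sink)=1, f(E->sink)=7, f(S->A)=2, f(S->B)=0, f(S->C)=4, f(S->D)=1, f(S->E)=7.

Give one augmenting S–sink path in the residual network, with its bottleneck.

S->B->A->sink, bottleneck 2

Residual along S->B->A->sink: S->B: 2, B->A: 3, A->sink: 2.
Bottleneck = min = 2.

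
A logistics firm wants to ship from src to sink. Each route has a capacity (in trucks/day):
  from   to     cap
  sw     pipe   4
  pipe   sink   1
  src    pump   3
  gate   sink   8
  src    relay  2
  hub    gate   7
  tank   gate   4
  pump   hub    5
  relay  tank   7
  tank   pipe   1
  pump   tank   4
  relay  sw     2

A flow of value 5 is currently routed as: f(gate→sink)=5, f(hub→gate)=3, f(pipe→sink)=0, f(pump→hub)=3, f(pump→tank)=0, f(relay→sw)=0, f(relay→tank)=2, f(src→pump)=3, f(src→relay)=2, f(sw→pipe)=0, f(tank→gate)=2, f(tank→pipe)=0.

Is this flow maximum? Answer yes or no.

Yes

Residual reachable from src: {src}; sink is not reachable.
Saturated cut: src→pump, src→relay with total capacity 5 = current flow value. Flow is maximum.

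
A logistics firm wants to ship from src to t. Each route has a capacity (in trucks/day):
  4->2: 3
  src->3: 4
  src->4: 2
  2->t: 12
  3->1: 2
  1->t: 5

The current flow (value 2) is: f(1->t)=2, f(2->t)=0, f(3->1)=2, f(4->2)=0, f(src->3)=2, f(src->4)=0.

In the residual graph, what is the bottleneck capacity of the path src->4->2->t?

2

Residual capacities along the path: src->4: 2, 4->2: 3, 2->t: 12.
Minimum is 2.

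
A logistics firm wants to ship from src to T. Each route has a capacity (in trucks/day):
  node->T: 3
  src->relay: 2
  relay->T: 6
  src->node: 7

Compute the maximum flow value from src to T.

5

Augment src->relay->T: bottleneck 2. Total 2.
Augment src->node->T: bottleneck 3. Total 5.
No augmenting path remains in the residual graph.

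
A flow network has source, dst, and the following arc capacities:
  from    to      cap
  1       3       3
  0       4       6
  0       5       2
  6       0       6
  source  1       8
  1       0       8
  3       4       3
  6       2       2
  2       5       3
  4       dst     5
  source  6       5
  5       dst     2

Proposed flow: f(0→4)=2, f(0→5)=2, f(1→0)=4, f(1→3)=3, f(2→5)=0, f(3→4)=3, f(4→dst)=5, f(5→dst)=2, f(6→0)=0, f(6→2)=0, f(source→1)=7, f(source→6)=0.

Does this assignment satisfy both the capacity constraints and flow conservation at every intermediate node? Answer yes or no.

Yes

Every edge has 0 ≤ f(e) ≤ cap(e).
At each intermediate node, inflow equals outflow.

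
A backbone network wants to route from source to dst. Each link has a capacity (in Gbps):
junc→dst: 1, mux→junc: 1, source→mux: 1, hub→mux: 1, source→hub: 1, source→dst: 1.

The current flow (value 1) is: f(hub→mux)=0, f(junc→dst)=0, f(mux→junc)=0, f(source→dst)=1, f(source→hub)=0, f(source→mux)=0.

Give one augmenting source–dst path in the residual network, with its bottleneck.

source→mux→junc→dst, bottleneck 1

Residual along source→mux→junc→dst: source→mux: 1, mux→junc: 1, junc→dst: 1.
Bottleneck = min = 1.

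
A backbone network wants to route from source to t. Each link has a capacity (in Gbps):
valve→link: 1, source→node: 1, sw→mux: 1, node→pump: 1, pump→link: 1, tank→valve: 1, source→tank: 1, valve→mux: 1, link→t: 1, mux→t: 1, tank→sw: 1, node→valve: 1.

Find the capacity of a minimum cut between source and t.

Max flow = 2 (via 2 augmenting paths).
In the residual at optimum, the set reachable from source is {source}.
Cut edges: source→node (cap 1), source→tank (cap 1). Sum = 2.

2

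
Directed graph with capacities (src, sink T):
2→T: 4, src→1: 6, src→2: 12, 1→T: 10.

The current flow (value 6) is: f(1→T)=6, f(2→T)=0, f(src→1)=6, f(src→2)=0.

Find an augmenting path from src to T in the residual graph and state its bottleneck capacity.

src→2→T, bottleneck 4

Residual along src→2→T: src→2: 12, 2→T: 4.
Bottleneck = min = 4.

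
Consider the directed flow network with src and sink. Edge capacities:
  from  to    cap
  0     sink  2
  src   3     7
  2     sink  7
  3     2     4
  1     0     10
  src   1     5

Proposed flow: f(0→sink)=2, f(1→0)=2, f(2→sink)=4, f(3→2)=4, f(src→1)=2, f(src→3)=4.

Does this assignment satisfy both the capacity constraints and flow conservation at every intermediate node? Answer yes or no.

Yes

Every edge has 0 ≤ f(e) ≤ cap(e).
At each intermediate node, inflow equals outflow.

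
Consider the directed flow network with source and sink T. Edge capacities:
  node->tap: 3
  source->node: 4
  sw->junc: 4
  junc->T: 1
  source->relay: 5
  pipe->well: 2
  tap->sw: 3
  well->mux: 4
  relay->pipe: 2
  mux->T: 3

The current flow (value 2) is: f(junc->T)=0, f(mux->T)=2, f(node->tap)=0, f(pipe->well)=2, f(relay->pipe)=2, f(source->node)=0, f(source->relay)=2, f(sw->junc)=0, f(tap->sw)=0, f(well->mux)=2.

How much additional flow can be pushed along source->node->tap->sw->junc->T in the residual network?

Residual capacities along the path: source->node: 4, node->tap: 3, tap->sw: 3, sw->junc: 4, junc->T: 1.
Minimum is 1.

1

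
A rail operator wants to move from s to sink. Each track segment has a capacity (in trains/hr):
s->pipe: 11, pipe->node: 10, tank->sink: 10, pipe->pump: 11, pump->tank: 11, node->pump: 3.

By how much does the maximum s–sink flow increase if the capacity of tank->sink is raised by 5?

1

Original max flow = 10.
After raising cap(tank->sink), augmenting paths through that edge carry 1 more unit.
New max flow = 11. Increase = 1.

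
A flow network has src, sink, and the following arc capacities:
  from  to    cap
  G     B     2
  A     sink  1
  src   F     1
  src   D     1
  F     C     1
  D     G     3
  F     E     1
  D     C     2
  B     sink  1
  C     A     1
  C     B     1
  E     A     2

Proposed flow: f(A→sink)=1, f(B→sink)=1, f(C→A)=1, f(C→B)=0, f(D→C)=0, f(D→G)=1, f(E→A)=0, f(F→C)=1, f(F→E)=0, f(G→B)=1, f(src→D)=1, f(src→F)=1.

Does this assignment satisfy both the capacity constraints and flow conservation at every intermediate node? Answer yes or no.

Every edge has 0 ≤ f(e) ≤ cap(e).
At each intermediate node, inflow equals outflow.

Yes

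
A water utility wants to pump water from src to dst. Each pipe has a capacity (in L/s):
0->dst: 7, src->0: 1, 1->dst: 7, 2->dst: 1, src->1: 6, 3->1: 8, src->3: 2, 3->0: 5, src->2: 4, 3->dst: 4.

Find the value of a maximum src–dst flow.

10

Augment src->2->dst: bottleneck 1. Total 1.
Augment src->3->dst: bottleneck 2. Total 3.
Augment src->1->dst: bottleneck 6. Total 9.
Augment src->0->dst: bottleneck 1. Total 10.
No augmenting path remains in the residual graph.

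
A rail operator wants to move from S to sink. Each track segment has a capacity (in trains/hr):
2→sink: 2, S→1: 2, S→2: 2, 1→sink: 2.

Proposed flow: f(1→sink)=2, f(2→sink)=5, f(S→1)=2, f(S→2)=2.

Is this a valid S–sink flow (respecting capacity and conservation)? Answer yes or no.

Capacity violated on 2→sink: flow 5 > capacity 2.

No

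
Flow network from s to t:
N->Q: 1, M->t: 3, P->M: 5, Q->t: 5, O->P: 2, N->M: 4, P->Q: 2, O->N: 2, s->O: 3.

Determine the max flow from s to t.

Augment s->O->N->Q->t: bottleneck 1. Total 1.
Augment s->O->N->M->t: bottleneck 1. Total 2.
Augment s->O->P->Q->t: bottleneck 1. Total 3.
No augmenting path remains in the residual graph.

3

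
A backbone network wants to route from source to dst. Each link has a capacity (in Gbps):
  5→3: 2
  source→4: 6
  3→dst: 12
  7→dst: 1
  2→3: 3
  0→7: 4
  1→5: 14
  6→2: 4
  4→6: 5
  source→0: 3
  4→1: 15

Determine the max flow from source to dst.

6

Augment source→0→7→dst: bottleneck 1. Total 1.
Augment source→4→6→2→3→dst: bottleneck 3. Total 4.
Augment source→4→1→5→3→dst: bottleneck 2. Total 6.
No augmenting path remains in the residual graph.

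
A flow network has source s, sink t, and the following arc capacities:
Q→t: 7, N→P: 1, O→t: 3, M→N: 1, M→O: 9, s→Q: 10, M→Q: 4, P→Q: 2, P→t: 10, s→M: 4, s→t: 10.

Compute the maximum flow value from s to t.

21

Augment s→t: bottleneck 10. Total 10.
Augment s→Q→t: bottleneck 7. Total 17.
Augment s→M→O→t: bottleneck 3. Total 20.
Augment s→M→N→P→t: bottleneck 1. Total 21.
No augmenting path remains in the residual graph.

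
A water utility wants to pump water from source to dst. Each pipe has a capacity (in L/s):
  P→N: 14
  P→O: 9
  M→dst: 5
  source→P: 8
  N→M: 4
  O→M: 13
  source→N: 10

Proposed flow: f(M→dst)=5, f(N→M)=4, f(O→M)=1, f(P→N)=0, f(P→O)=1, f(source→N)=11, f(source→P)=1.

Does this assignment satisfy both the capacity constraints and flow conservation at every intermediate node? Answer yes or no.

Capacity violated on source→N: flow 11 > capacity 10.

No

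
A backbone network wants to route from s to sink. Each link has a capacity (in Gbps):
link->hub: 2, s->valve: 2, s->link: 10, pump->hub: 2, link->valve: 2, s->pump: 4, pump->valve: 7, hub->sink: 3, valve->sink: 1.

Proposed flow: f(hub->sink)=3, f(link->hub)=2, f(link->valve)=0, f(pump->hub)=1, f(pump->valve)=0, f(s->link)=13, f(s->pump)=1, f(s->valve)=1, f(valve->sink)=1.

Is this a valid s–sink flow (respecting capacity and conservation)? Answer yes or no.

Capacity violated on s->link: flow 13 > capacity 10.

No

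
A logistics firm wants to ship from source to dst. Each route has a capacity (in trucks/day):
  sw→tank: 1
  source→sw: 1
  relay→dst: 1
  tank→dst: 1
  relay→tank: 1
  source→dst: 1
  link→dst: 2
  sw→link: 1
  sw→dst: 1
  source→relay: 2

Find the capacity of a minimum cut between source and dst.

Max flow = 4 (via 4 augmenting paths).
In the residual at optimum, the set reachable from source is {source}.
Cut edges: source→sw (cap 1), source→relay (cap 2), source→dst (cap 1). Sum = 4.

4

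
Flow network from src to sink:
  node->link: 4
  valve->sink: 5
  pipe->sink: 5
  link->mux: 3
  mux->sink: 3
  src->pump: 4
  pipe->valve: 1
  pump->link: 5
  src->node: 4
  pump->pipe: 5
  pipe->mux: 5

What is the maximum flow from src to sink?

7

Augment src->pump->pipe->sink: bottleneck 4. Total 4.
Augment src->node->link->mux->sink: bottleneck 3. Total 7.
No augmenting path remains in the residual graph.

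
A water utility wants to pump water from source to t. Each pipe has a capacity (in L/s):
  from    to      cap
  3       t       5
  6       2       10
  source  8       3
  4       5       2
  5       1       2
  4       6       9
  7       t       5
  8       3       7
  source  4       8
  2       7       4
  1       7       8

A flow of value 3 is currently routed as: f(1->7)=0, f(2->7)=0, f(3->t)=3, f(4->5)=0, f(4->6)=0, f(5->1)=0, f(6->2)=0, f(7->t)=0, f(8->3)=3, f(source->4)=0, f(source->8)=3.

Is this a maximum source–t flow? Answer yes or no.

No

Residual path source->4->5->1->7->t has bottleneck 2 > 0.
Pushing 2 along it raises the flow to 5, so the given flow is not maximum.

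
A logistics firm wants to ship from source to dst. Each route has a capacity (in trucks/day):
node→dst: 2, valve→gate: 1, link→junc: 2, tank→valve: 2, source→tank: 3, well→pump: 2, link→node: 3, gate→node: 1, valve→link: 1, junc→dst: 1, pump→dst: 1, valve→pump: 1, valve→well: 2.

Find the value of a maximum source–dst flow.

Augment source→tank→valve→pump→dst: bottleneck 1. Total 1.
Augment source→tank→valve→link→node→dst: bottleneck 1. Total 2.
No augmenting path remains in the residual graph.

2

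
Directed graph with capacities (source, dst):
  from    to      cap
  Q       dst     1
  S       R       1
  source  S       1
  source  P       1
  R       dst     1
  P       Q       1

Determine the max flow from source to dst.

Augment source→P→Q→dst: bottleneck 1. Total 1.
Augment source→S→R→dst: bottleneck 1. Total 2.
No augmenting path remains in the residual graph.

2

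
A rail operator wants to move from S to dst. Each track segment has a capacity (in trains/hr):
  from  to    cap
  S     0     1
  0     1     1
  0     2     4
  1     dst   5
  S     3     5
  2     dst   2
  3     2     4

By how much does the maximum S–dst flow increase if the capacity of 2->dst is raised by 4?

Original max flow = 3.
After raising cap(2->dst), augmenting paths through that edge carry 2 more units.
New max flow = 5. Increase = 2.

2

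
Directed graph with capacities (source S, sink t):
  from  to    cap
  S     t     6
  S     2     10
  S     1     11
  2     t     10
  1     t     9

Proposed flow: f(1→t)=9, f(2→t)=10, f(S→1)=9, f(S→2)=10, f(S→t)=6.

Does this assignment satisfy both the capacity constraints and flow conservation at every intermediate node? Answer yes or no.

Every edge has 0 ≤ f(e) ≤ cap(e).
At each intermediate node, inflow equals outflow.

Yes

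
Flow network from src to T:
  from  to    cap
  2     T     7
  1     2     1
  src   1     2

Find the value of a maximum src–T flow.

1

Augment src→1→2→T: bottleneck 1. Total 1.
No augmenting path remains in the residual graph.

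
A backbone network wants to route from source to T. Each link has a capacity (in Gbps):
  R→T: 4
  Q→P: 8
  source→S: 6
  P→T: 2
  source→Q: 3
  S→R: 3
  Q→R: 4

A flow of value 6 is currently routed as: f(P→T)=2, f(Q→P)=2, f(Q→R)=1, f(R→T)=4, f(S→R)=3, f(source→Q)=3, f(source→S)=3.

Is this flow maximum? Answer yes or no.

Yes

Residual reachable from source: {S, source}; T is not reachable.
Saturated cut: source→Q, S→R with total capacity 6 = current flow value. Flow is maximum.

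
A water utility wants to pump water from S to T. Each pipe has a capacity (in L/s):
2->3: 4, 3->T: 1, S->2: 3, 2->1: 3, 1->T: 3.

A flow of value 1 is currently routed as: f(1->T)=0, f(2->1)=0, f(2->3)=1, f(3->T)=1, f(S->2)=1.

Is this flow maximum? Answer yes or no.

Residual path S->2->1->T has bottleneck 2 > 0.
Pushing 2 along it raises the flow to 3, so the given flow is not maximum.

No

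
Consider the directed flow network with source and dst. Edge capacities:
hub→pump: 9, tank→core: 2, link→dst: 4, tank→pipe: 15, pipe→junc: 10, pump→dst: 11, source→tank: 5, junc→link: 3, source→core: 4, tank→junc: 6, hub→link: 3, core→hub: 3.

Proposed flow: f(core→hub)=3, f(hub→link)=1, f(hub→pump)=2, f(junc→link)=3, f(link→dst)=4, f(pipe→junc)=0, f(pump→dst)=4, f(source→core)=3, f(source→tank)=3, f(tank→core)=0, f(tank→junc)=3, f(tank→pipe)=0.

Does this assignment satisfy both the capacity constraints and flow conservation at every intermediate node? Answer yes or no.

Conservation fails at pump: inflow 2 ≠ outflow 4.

No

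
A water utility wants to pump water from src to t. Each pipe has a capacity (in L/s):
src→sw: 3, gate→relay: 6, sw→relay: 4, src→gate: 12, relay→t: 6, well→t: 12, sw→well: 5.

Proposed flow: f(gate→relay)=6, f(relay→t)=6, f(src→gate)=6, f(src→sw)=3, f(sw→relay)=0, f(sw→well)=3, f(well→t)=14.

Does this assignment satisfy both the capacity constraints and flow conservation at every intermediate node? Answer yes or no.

No

Capacity violated on well→t: flow 14 > capacity 12.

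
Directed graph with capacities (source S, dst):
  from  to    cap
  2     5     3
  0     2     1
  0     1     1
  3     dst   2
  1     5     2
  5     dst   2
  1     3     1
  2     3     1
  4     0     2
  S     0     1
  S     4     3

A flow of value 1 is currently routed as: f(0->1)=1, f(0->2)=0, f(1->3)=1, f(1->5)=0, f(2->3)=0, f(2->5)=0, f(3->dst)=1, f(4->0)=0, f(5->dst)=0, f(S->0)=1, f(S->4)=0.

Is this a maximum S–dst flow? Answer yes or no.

Residual path S->4->0->2->3->dst has bottleneck 1 > 0.
Pushing 1 along it raises the flow to 2, so the given flow is not maximum.

No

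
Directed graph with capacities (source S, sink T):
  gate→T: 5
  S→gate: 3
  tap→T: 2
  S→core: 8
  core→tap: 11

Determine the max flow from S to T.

5

Augment S→gate→T: bottleneck 3. Total 3.
Augment S→core→tap→T: bottleneck 2. Total 5.
No augmenting path remains in the residual graph.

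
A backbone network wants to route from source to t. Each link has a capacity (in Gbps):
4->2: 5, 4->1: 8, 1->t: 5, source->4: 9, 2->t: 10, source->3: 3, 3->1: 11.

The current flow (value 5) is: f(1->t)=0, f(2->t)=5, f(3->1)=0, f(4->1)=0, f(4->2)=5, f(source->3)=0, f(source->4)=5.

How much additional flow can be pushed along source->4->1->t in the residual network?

Residual capacities along the path: source->4: 4, 4->1: 8, 1->t: 5.
Minimum is 4.

4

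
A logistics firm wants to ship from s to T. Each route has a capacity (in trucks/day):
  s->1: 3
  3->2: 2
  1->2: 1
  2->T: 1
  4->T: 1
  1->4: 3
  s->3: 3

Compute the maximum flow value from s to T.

Augment s->3->2->T: bottleneck 1. Total 1.
Augment s->1->4->T: bottleneck 1. Total 2.
No augmenting path remains in the residual graph.

2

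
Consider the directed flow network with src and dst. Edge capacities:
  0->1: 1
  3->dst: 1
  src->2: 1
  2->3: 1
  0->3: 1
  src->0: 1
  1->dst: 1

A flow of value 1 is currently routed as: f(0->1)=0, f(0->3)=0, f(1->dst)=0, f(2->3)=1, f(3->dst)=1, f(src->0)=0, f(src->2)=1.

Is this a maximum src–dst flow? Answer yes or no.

Residual path src->0->1->dst has bottleneck 1 > 0.
Pushing 1 along it raises the flow to 2, so the given flow is not maximum.

No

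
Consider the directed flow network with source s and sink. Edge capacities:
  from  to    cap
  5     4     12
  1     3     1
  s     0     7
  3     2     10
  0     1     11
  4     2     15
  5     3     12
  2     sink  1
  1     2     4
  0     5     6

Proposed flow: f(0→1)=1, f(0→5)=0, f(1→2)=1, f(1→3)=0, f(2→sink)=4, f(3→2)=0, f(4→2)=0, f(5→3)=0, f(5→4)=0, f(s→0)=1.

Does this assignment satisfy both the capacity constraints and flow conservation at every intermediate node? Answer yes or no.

Capacity violated on 2→sink: flow 4 > capacity 1.

No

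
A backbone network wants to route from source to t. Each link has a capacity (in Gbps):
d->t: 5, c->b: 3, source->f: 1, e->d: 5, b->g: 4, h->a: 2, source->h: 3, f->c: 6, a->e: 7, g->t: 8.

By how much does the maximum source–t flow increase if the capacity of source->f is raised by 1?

1

Original max flow = 3.
After raising cap(source->f), augmenting paths through that edge carry 1 more unit.
New max flow = 4. Increase = 1.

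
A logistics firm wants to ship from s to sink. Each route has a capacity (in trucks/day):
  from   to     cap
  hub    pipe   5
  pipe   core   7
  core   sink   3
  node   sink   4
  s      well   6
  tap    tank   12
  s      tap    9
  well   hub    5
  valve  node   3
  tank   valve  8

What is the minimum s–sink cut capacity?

6

Max flow = 6 (via 2 augmenting paths).
In the residual at optimum, the set reachable from s is {core, hub, pipe, s, tank, tap, valve, well}.
Cut edges: valve→node (cap 3), core→sink (cap 3). Sum = 6.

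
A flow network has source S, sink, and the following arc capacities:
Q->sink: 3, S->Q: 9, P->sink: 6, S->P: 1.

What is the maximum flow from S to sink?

Augment S->Q->sink: bottleneck 3. Total 3.
Augment S->P->sink: bottleneck 1. Total 4.
No augmenting path remains in the residual graph.

4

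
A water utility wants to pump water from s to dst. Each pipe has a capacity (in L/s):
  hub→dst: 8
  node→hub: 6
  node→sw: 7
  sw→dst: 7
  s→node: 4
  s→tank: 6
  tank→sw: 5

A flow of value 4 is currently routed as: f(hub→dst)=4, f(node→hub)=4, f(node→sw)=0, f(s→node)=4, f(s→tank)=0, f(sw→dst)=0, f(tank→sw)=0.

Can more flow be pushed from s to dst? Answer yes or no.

Yes

Residual path s→tank→sw→dst has bottleneck 5 > 0.
Pushing 5 along it raises the flow to 9, so the given flow is not maximum.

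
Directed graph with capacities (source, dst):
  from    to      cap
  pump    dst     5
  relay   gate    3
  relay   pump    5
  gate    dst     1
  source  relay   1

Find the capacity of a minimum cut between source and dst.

1

Max flow = 1 (via 1 augmenting path).
In the residual at optimum, the set reachable from source is {source}.
Cut edges: source->relay (cap 1). Sum = 1.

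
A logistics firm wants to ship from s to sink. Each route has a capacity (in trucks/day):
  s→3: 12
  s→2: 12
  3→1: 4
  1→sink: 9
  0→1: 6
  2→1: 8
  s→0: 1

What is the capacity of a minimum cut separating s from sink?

Max flow = 9 (via 2 augmenting paths).
In the residual at optimum, the set reachable from s is {0, 1, 2, 3, s}.
Cut edges: 1→sink (cap 9). Sum = 9.

9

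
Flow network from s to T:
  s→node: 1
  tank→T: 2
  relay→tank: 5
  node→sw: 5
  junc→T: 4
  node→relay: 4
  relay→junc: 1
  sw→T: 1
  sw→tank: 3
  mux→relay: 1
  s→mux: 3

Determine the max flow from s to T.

Augment s→node→sw→T: bottleneck 1. Total 1.
Augment s→mux→relay→tank→T: bottleneck 1. Total 2.
No augmenting path remains in the residual graph.

2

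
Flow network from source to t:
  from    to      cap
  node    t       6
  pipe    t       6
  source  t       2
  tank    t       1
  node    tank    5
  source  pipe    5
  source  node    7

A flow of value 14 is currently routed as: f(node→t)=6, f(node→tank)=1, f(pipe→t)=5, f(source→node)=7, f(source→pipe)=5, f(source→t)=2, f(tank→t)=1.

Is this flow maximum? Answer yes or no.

Residual reachable from source: {source}; t is not reachable.
Saturated cut: source→pipe, source→node, source→t with total capacity 14 = current flow value. Flow is maximum.

Yes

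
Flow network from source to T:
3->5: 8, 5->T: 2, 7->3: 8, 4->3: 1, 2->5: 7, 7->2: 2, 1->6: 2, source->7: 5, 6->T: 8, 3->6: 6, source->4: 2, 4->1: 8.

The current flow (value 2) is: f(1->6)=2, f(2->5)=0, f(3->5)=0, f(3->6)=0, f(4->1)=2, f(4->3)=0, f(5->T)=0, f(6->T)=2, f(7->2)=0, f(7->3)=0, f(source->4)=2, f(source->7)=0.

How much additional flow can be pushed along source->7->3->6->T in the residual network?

Residual capacities along the path: source->7: 5, 7->3: 8, 3->6: 6, 6->T: 6.
Minimum is 5.

5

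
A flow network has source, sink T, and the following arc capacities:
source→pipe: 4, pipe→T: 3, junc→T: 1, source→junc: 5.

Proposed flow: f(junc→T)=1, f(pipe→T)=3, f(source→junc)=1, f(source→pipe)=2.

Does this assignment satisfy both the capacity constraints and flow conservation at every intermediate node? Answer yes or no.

Conservation fails at pipe: inflow 2 ≠ outflow 3.

No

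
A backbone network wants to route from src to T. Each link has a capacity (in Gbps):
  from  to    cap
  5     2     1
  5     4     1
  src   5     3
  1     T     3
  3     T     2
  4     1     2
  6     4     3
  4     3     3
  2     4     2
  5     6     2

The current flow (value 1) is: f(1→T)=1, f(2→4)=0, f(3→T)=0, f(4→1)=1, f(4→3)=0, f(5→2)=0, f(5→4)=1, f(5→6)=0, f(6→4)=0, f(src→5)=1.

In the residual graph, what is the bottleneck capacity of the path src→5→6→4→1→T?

Residual capacities along the path: src→5: 2, 5→6: 2, 6→4: 3, 4→1: 1, 1→T: 2.
Minimum is 1.

1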